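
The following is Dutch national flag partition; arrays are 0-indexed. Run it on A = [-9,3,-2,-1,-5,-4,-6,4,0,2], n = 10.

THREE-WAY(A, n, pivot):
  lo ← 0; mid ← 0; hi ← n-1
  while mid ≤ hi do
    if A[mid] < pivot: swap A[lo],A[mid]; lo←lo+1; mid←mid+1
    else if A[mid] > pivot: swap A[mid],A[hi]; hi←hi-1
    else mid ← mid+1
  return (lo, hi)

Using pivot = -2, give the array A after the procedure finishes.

[-9,-6,-4,-5,-2,-1,4,0,2,3]

pivot = -2; lo=0, mid=0, hi=9
A[mid]=-9<-2: swap A[0],A[0]; lo=1,mid=1 → [-9,3,-2,-1,-5,-4,-6,4,0,2]
A[mid]=3>-2: swap A[1],A[9]; hi=8 → [-9,2,-2,-1,-5,-4,-6,4,0,3]
A[mid]=2>-2: swap A[1],A[8]; hi=7 → [-9,0,-2,-1,-5,-4,-6,4,2,3]
A[mid]=0>-2: swap A[1],A[7]; hi=6 → [-9,4,-2,-1,-5,-4,-6,0,2,3]
A[mid]=4>-2: swap A[1],A[6]; hi=5 → [-9,-6,-2,-1,-5,-4,4,0,2,3]
A[mid]=-6<-2: swap A[1],A[1]; lo=2,mid=2 → [-9,-6,-2,-1,-5,-4,4,0,2,3]
A[mid]=-2=-2: mid=3
A[mid]=-1>-2: swap A[3],A[5]; hi=4 → [-9,-6,-2,-4,-5,-1,4,0,2,3]
A[mid]=-4<-2: swap A[2],A[3]; lo=3,mid=4 → [-9,-6,-4,-2,-5,-1,4,0,2,3]
A[mid]=-5<-2: swap A[3],A[4]; lo=4,mid=5 → [-9,-6,-4,-5,-2,-1,4,0,2,3]
end: lo=4, hi=4; A = [-9,-6,-4,-5,-2,-1,4,0,2,3]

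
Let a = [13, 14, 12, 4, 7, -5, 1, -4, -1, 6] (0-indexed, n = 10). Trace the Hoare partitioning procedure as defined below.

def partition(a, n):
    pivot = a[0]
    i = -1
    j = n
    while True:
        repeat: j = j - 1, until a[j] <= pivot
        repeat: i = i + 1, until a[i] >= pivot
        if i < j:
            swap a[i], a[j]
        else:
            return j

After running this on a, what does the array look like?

pivot=13
j stops at 9 (6), i stops at 0 (13); swap ⇒ [6, 14, 12, 4, 7, -5, 1, -4, -1, 13]
j stops at 8 (-1), i stops at 1 (14); swap ⇒ [6, -1, 12, 4, 7, -5, 1, -4, 14, 13]
j stops at 7, i stops at 8; i≥j ⇒ return 7. a=[6, -1, 12, 4, 7, -5, 1, -4, 14, 13]

[6, -1, 12, 4, 7, -5, 1, -4, 14, 13]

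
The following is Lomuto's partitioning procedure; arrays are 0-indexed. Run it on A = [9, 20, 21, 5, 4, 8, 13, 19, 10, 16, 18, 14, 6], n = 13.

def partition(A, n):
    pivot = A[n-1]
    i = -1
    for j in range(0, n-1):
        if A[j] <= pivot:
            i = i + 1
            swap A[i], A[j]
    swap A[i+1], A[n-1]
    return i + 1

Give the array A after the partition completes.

pivot = A[12] = 6; i = -1
j=0: A[0]=9 > 6 → no swap
j=1: A[1]=20 > 6 → no swap
j=2: A[2]=21 > 6 → no swap
j=3: A[3]=5 ≤ 6 → i=0, swap A[0],A[3] → [5, 20, 21, 9, 4, 8, 13, 19, 10, 16, 18, 14, 6]
j=4: A[4]=4 ≤ 6 → i=1, swap A[1],A[4] → [5, 4, 21, 9, 20, 8, 13, 19, 10, 16, 18, 14, 6]
j=5: A[5]=8 > 6 → no swap
j=6: A[6]=13 > 6 → no swap
j=7: A[7]=19 > 6 → no swap
j=8: A[8]=10 > 6 → no swap
j=9: A[9]=16 > 6 → no swap
j=10: A[10]=18 > 6 → no swap
j=11: A[11]=14 > 6 → no swap
final swap A[2],A[12] → [5, 4, 6, 9, 20, 8, 13, 19, 10, 16, 18, 14, 21]; return 2

[5, 4, 6, 9, 20, 8, 13, 19, 10, 16, 18, 14, 21]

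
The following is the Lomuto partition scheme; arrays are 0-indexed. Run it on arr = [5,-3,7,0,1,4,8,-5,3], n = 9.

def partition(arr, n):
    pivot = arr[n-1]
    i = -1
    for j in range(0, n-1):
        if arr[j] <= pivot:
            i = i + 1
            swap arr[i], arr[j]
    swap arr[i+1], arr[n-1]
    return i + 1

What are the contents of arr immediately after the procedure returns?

[-3,0,1,-5,3,4,8,5,7]

pivot=3, i=-1
j=0: 5>3, skip
j=1: -3≤3, i=0, swap(0,1) ⇒ [-3,5,7,0,1,4,8,-5,3]
j=2: 7>3, skip
j=3: 0≤3, i=1, swap(1,3) ⇒ [-3,0,7,5,1,4,8,-5,3]
j=4: 1≤3, i=2, swap(2,4) ⇒ [-3,0,1,5,7,4,8,-5,3]
j=5: 4>3, skip
j=6: 8>3, skip
j=7: -5≤3, i=3, swap(3,7) ⇒ [-3,0,1,-5,7,4,8,5,3]
swap(4,8) ⇒ [-3,0,1,-5,3,4,8,5,7]; return 4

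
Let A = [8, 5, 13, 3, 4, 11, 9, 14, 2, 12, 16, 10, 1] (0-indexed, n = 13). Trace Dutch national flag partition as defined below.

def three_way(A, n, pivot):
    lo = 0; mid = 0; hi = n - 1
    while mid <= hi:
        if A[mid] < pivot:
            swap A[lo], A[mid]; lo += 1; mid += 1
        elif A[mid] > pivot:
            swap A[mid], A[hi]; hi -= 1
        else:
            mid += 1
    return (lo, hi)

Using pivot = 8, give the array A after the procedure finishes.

[5, 1, 3, 4, 2, 8, 14, 9, 12, 16, 10, 11, 13]

lo=0 mid=0 hi=12
8=8: mid=1
5<8: swap(0,1), lo=1 mid=2 ⇒ [5, 8, 13, 3, 4, 11, 9, 14, 2, 12, 16, 10, 1]
13>8: swap(2,12), hi=11 ⇒ [5, 8, 1, 3, 4, 11, 9, 14, 2, 12, 16, 10, 13]
1<8: swap(1,2), lo=2 mid=3 ⇒ [5, 1, 8, 3, 4, 11, 9, 14, 2, 12, 16, 10, 13]
3<8: swap(2,3), lo=3 mid=4 ⇒ [5, 1, 3, 8, 4, 11, 9, 14, 2, 12, 16, 10, 13]
4<8: swap(3,4), lo=4 mid=5 ⇒ [5, 1, 3, 4, 8, 11, 9, 14, 2, 12, 16, 10, 13]
11>8: swap(5,11), hi=10 ⇒ [5, 1, 3, 4, 8, 10, 9, 14, 2, 12, 16, 11, 13]
10>8: swap(5,10), hi=9 ⇒ [5, 1, 3, 4, 8, 16, 9, 14, 2, 12, 10, 11, 13]
16>8: swap(5,9), hi=8 ⇒ [5, 1, 3, 4, 8, 12, 9, 14, 2, 16, 10, 11, 13]
12>8: swap(5,8), hi=7 ⇒ [5, 1, 3, 4, 8, 2, 9, 14, 12, 16, 10, 11, 13]
2<8: swap(4,5), lo=5 mid=6 ⇒ [5, 1, 3, 4, 2, 8, 9, 14, 12, 16, 10, 11, 13]
9>8: swap(6,7), hi=6 ⇒ [5, 1, 3, 4, 2, 8, 14, 9, 12, 16, 10, 11, 13]
14>8: swap(6,6), hi=5 ⇒ [5, 1, 3, 4, 2, 8, 14, 9, 12, 16, 10, 11, 13]
done. lo=5 hi=5; A=[5, 1, 3, 4, 2, 8, 14, 9, 12, 16, 10, 11, 13]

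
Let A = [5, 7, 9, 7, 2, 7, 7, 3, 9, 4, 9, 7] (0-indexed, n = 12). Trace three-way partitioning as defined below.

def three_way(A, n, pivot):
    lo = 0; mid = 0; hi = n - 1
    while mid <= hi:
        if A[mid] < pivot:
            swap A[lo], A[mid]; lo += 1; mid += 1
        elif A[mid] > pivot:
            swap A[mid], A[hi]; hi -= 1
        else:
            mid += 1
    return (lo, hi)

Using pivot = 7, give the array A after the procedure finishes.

lo=0 mid=0 hi=11
5<7: swap(0,0), lo=1 mid=1 ⇒ [5, 7, 9, 7, 2, 7, 7, 3, 9, 4, 9, 7]
7=7: mid=2
9>7: swap(2,11), hi=10 ⇒ [5, 7, 7, 7, 2, 7, 7, 3, 9, 4, 9, 9]
7=7: mid=3
7=7: mid=4
2<7: swap(1,4), lo=2 mid=5 ⇒ [5, 2, 7, 7, 7, 7, 7, 3, 9, 4, 9, 9]
7=7: mid=6
7=7: mid=7
3<7: swap(2,7), lo=3 mid=8 ⇒ [5, 2, 3, 7, 7, 7, 7, 7, 9, 4, 9, 9]
9>7: swap(8,10), hi=9 ⇒ [5, 2, 3, 7, 7, 7, 7, 7, 9, 4, 9, 9]
9>7: swap(8,9), hi=8 ⇒ [5, 2, 3, 7, 7, 7, 7, 7, 4, 9, 9, 9]
4<7: swap(3,8), lo=4 mid=9 ⇒ [5, 2, 3, 4, 7, 7, 7, 7, 7, 9, 9, 9]
done. lo=4 hi=8; A=[5, 2, 3, 4, 7, 7, 7, 7, 7, 9, 9, 9]

[5, 2, 3, 4, 7, 7, 7, 7, 7, 9, 9, 9]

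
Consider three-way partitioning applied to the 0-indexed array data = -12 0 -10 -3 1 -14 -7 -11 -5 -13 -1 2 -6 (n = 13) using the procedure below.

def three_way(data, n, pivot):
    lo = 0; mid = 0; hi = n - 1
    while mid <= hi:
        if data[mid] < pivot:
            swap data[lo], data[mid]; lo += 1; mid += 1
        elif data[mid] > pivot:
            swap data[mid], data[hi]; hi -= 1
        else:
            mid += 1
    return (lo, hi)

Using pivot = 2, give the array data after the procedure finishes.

lo=0 mid=0 hi=12
-12<2: swap(0,0), lo=1 mid=1 ⇒ -12 0 -10 -3 1 -14 -7 -11 -5 -13 -1 2 -6
0<2: swap(1,1), lo=2 mid=2 ⇒ -12 0 -10 -3 1 -14 -7 -11 -5 -13 -1 2 -6
-10<2: swap(2,2), lo=3 mid=3 ⇒ -12 0 -10 -3 1 -14 -7 -11 -5 -13 -1 2 -6
-3<2: swap(3,3), lo=4 mid=4 ⇒ -12 0 -10 -3 1 -14 -7 -11 -5 -13 -1 2 -6
1<2: swap(4,4), lo=5 mid=5 ⇒ -12 0 -10 -3 1 -14 -7 -11 -5 -13 -1 2 -6
-14<2: swap(5,5), lo=6 mid=6 ⇒ -12 0 -10 -3 1 -14 -7 -11 -5 -13 -1 2 -6
-7<2: swap(6,6), lo=7 mid=7 ⇒ -12 0 -10 -3 1 -14 -7 -11 -5 -13 -1 2 -6
-11<2: swap(7,7), lo=8 mid=8 ⇒ -12 0 -10 -3 1 -14 -7 -11 -5 -13 -1 2 -6
-5<2: swap(8,8), lo=9 mid=9 ⇒ -12 0 -10 -3 1 -14 -7 -11 -5 -13 -1 2 -6
-13<2: swap(9,9), lo=10 mid=10 ⇒ -12 0 -10 -3 1 -14 -7 -11 -5 -13 -1 2 -6
-1<2: swap(10,10), lo=11 mid=11 ⇒ -12 0 -10 -3 1 -14 -7 -11 -5 -13 -1 2 -6
2=2: mid=12
-6<2: swap(11,12), lo=12 mid=13 ⇒ -12 0 -10 -3 1 -14 -7 -11 -5 -13 -1 -6 2
done. lo=12 hi=12; data=-12 0 -10 -3 1 -14 -7 -11 -5 -13 -1 -6 2

-12 0 -10 -3 1 -14 -7 -11 -5 -13 -1 -6 2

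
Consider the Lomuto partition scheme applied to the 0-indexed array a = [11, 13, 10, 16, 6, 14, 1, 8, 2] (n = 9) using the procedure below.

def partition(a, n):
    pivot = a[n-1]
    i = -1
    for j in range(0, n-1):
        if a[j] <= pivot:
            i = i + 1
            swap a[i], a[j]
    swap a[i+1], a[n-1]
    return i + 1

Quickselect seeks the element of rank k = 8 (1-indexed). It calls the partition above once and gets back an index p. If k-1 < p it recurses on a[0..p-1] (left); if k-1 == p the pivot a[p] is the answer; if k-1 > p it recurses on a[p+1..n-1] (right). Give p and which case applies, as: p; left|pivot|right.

1; right

pivot = a[8] = 2; i = -1
j=0: a[0]=11 > 2 → no swap
j=1: a[1]=13 > 2 → no swap
j=2: a[2]=10 > 2 → no swap
j=3: a[3]=16 > 2 → no swap
j=4: a[4]=6 > 2 → no swap
j=5: a[5]=14 > 2 → no swap
j=6: a[6]=1 ≤ 2 → i=0, swap a[0],a[6] → [1, 13, 10, 16, 6, 14, 11, 8, 2]
j=7: a[7]=8 > 2 → no swap
final swap a[1],a[8] → [1, 2, 10, 16, 6, 14, 11, 8, 13]; return 1
p = 1; k-1 = 7 > 1 ⇒ right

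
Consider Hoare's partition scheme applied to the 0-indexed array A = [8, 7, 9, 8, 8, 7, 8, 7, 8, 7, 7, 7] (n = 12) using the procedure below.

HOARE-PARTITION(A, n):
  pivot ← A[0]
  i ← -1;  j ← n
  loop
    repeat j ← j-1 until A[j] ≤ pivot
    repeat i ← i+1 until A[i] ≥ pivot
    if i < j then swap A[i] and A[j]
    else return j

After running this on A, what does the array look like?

[7, 7, 7, 7, 8, 7, 7, 8, 8, 8, 9, 8]

pivot = A[0] = 8; i = -1, j = 12
j→11 (A[11]=7≤8), i→0 (A[0]=8≥8); i<j, swap → [7, 7, 9, 8, 8, 7, 8, 7, 8, 7, 7, 8]
j→10 (A[10]=7≤8), i→2 (A[2]=9≥8); i<j, swap → [7, 7, 7, 8, 8, 7, 8, 7, 8, 7, 9, 8]
j→9 (A[9]=7≤8), i→3 (A[3]=8≥8); i<j, swap → [7, 7, 7, 7, 8, 7, 8, 7, 8, 8, 9, 8]
j→8 (A[8]=8≤8), i→4 (A[4]=8≥8); i<j, swap → [7, 7, 7, 7, 8, 7, 8, 7, 8, 8, 9, 8]
j→7 (A[7]=7≤8), i→6 (A[6]=8≥8); i<j, swap → [7, 7, 7, 7, 8, 7, 7, 8, 8, 8, 9, 8]
j→6, i→7; i≥j, return j=6. A = [7, 7, 7, 7, 8, 7, 7, 8, 8, 8, 9, 8]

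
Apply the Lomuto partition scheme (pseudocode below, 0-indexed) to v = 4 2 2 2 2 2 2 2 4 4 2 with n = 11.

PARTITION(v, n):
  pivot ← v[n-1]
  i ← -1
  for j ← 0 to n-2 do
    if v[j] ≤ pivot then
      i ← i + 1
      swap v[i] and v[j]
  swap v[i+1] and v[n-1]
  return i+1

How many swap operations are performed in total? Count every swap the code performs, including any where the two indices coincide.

8

pivot = v[10] = 2; i = -1
j=0: v[0]=4 > 2 → no swap
j=1: v[1]=2 ≤ 2 → i=0, swap v[0],v[1] → 2 4 2 2 2 2 2 2 4 4 2
j=2: v[2]=2 ≤ 2 → i=1, swap v[1],v[2] → 2 2 4 2 2 2 2 2 4 4 2
j=3: v[3]=2 ≤ 2 → i=2, swap v[2],v[3] → 2 2 2 4 2 2 2 2 4 4 2
j=4: v[4]=2 ≤ 2 → i=3, swap v[3],v[4] → 2 2 2 2 4 2 2 2 4 4 2
j=5: v[5]=2 ≤ 2 → i=4, swap v[4],v[5] → 2 2 2 2 2 4 2 2 4 4 2
j=6: v[6]=2 ≤ 2 → i=5, swap v[5],v[6] → 2 2 2 2 2 2 4 2 4 4 2
j=7: v[7]=2 ≤ 2 → i=6, swap v[6],v[7] → 2 2 2 2 2 2 2 4 4 4 2
j=8: v[8]=4 > 2 → no swap
j=9: v[9]=4 > 2 → no swap
final swap v[7],v[10] → 2 2 2 2 2 2 2 2 4 4 4; return 7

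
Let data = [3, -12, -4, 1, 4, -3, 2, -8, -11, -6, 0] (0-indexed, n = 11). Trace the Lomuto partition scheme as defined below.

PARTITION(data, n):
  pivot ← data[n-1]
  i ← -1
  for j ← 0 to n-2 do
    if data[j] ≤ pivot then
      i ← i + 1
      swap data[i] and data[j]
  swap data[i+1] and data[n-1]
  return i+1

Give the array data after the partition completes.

pivot = data[10] = 0; i = -1
j=0: data[0]=3 > 0 → no swap
j=1: data[1]=-12 ≤ 0 → i=0, swap data[0],data[1] → [-12, 3, -4, 1, 4, -3, 2, -8, -11, -6, 0]
j=2: data[2]=-4 ≤ 0 → i=1, swap data[1],data[2] → [-12, -4, 3, 1, 4, -3, 2, -8, -11, -6, 0]
j=3: data[3]=1 > 0 → no swap
j=4: data[4]=4 > 0 → no swap
j=5: data[5]=-3 ≤ 0 → i=2, swap data[2],data[5] → [-12, -4, -3, 1, 4, 3, 2, -8, -11, -6, 0]
j=6: data[6]=2 > 0 → no swap
j=7: data[7]=-8 ≤ 0 → i=3, swap data[3],data[7] → [-12, -4, -3, -8, 4, 3, 2, 1, -11, -6, 0]
j=8: data[8]=-11 ≤ 0 → i=4, swap data[4],data[8] → [-12, -4, -3, -8, -11, 3, 2, 1, 4, -6, 0]
j=9: data[9]=-6 ≤ 0 → i=5, swap data[5],data[9] → [-12, -4, -3, -8, -11, -6, 2, 1, 4, 3, 0]
final swap data[6],data[10] → [-12, -4, -3, -8, -11, -6, 0, 1, 4, 3, 2]; return 6

[-12, -4, -3, -8, -11, -6, 0, 1, 4, 3, 2]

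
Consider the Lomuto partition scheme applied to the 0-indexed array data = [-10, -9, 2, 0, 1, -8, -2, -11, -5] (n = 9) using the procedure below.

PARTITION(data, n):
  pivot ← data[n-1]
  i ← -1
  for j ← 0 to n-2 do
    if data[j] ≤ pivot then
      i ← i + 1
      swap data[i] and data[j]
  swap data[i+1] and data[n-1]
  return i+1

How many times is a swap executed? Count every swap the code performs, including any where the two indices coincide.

5

pivot = data[8] = -5; i = -1
j=0: data[0]=-10 ≤ -5 → i=0, swap data[0],data[0] (no change) → [-10, -9, 2, 0, 1, -8, -2, -11, -5]
j=1: data[1]=-9 ≤ -5 → i=1, swap data[1],data[1] (no change) → [-10, -9, 2, 0, 1, -8, -2, -11, -5]
j=2: data[2]=2 > -5 → no swap
j=3: data[3]=0 > -5 → no swap
j=4: data[4]=1 > -5 → no swap
j=5: data[5]=-8 ≤ -5 → i=2, swap data[2],data[5] → [-10, -9, -8, 0, 1, 2, -2, -11, -5]
j=6: data[6]=-2 > -5 → no swap
j=7: data[7]=-11 ≤ -5 → i=3, swap data[3],data[7] → [-10, -9, -8, -11, 1, 2, -2, 0, -5]
final swap data[4],data[8] → [-10, -9, -8, -11, -5, 2, -2, 0, 1]; return 4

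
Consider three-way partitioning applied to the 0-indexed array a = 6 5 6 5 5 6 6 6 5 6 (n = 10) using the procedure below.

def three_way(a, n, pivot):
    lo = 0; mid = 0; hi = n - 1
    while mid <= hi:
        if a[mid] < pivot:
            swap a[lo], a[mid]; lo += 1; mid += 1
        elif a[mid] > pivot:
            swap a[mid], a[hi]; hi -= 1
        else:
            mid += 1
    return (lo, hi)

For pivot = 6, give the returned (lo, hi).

pivot = 6; lo=0, mid=0, hi=9
a[mid]=6=6: mid=1
a[mid]=5<6: swap a[0],a[1]; lo=1,mid=2 → 5 6 6 5 5 6 6 6 5 6
a[mid]=6=6: mid=3
a[mid]=5<6: swap a[1],a[3]; lo=2,mid=4 → 5 5 6 6 5 6 6 6 5 6
a[mid]=5<6: swap a[2],a[4]; lo=3,mid=5 → 5 5 5 6 6 6 6 6 5 6
a[mid]=6=6: mid=6
a[mid]=6=6: mid=7
a[mid]=6=6: mid=8
a[mid]=5<6: swap a[3],a[8]; lo=4,mid=9 → 5 5 5 5 6 6 6 6 6 6
a[mid]=6=6: mid=10
end: lo=4, hi=9; a = 5 5 5 5 6 6 6 6 6 6

(4, 9)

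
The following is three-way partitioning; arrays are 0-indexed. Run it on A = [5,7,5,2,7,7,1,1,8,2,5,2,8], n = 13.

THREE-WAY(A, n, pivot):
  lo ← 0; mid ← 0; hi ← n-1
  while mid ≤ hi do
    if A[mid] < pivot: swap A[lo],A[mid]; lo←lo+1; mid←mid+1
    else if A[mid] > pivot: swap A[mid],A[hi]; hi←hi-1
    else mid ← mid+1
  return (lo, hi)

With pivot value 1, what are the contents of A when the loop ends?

pivot = 1; lo=0, mid=0, hi=12
A[mid]=5>1: swap A[0],A[12]; hi=11 → [8,7,5,2,7,7,1,1,8,2,5,2,5]
A[mid]=8>1: swap A[0],A[11]; hi=10 → [2,7,5,2,7,7,1,1,8,2,5,8,5]
A[mid]=2>1: swap A[0],A[10]; hi=9 → [5,7,5,2,7,7,1,1,8,2,2,8,5]
A[mid]=5>1: swap A[0],A[9]; hi=8 → [2,7,5,2,7,7,1,1,8,5,2,8,5]
A[mid]=2>1: swap A[0],A[8]; hi=7 → [8,7,5,2,7,7,1,1,2,5,2,8,5]
A[mid]=8>1: swap A[0],A[7]; hi=6 → [1,7,5,2,7,7,1,8,2,5,2,8,5]
A[mid]=1=1: mid=1
A[mid]=7>1: swap A[1],A[6]; hi=5 → [1,1,5,2,7,7,7,8,2,5,2,8,5]
A[mid]=1=1: mid=2
A[mid]=5>1: swap A[2],A[5]; hi=4 → [1,1,7,2,7,5,7,8,2,5,2,8,5]
A[mid]=7>1: swap A[2],A[4]; hi=3 → [1,1,7,2,7,5,7,8,2,5,2,8,5]
A[mid]=7>1: swap A[2],A[3]; hi=2 → [1,1,2,7,7,5,7,8,2,5,2,8,5]
A[mid]=2>1: swap A[2],A[2]; hi=1 → [1,1,2,7,7,5,7,8,2,5,2,8,5]
end: lo=0, hi=1; A = [1,1,2,7,7,5,7,8,2,5,2,8,5]

[1,1,2,7,7,5,7,8,2,5,2,8,5]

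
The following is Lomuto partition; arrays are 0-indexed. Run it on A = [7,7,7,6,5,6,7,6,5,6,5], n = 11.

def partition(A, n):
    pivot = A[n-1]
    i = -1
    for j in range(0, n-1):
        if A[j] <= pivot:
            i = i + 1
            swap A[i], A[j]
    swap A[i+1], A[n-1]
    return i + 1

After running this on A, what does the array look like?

[5,5,5,6,7,6,7,6,7,6,7]

pivot = A[10] = 5; i = -1
j=0: A[0]=7 > 5 → no swap
j=1: A[1]=7 > 5 → no swap
j=2: A[2]=7 > 5 → no swap
j=3: A[3]=6 > 5 → no swap
j=4: A[4]=5 ≤ 5 → i=0, swap A[0],A[4] → [5,7,7,6,7,6,7,6,5,6,5]
j=5: A[5]=6 > 5 → no swap
j=6: A[6]=7 > 5 → no swap
j=7: A[7]=6 > 5 → no swap
j=8: A[8]=5 ≤ 5 → i=1, swap A[1],A[8] → [5,5,7,6,7,6,7,6,7,6,5]
j=9: A[9]=6 > 5 → no swap
final swap A[2],A[10] → [5,5,5,6,7,6,7,6,7,6,7]; return 2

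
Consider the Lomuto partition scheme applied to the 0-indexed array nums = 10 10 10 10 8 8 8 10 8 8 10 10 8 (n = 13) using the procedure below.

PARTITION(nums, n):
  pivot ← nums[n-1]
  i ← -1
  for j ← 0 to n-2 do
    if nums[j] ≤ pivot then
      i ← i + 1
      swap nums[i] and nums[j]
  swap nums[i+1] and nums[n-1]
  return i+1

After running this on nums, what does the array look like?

pivot = nums[12] = 8; i = -1
j=0: nums[0]=10 > 8 → no swap
j=1: nums[1]=10 > 8 → no swap
j=2: nums[2]=10 > 8 → no swap
j=3: nums[3]=10 > 8 → no swap
j=4: nums[4]=8 ≤ 8 → i=0, swap nums[0],nums[4] → 8 10 10 10 10 8 8 10 8 8 10 10 8
j=5: nums[5]=8 ≤ 8 → i=1, swap nums[1],nums[5] → 8 8 10 10 10 10 8 10 8 8 10 10 8
j=6: nums[6]=8 ≤ 8 → i=2, swap nums[2],nums[6] → 8 8 8 10 10 10 10 10 8 8 10 10 8
j=7: nums[7]=10 > 8 → no swap
j=8: nums[8]=8 ≤ 8 → i=3, swap nums[3],nums[8] → 8 8 8 8 10 10 10 10 10 8 10 10 8
j=9: nums[9]=8 ≤ 8 → i=4, swap nums[4],nums[9] → 8 8 8 8 8 10 10 10 10 10 10 10 8
j=10: nums[10]=10 > 8 → no swap
j=11: nums[11]=10 > 8 → no swap
final swap nums[5],nums[12] → 8 8 8 8 8 8 10 10 10 10 10 10 10; return 5

8 8 8 8 8 8 10 10 10 10 10 10 10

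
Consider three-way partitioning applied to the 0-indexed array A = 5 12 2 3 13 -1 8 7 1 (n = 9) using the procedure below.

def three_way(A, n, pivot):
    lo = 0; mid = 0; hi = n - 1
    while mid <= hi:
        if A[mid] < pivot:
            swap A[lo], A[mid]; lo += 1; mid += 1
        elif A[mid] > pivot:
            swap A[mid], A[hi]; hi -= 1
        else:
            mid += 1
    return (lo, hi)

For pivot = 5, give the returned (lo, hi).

lo=0 mid=0 hi=8
5=5: mid=1
12>5: swap(1,8), hi=7 ⇒ 5 1 2 3 13 -1 8 7 12
1<5: swap(0,1), lo=1 mid=2 ⇒ 1 5 2 3 13 -1 8 7 12
2<5: swap(1,2), lo=2 mid=3 ⇒ 1 2 5 3 13 -1 8 7 12
3<5: swap(2,3), lo=3 mid=4 ⇒ 1 2 3 5 13 -1 8 7 12
13>5: swap(4,7), hi=6 ⇒ 1 2 3 5 7 -1 8 13 12
7>5: swap(4,6), hi=5 ⇒ 1 2 3 5 8 -1 7 13 12
8>5: swap(4,5), hi=4 ⇒ 1 2 3 5 -1 8 7 13 12
-1<5: swap(3,4), lo=4 mid=5 ⇒ 1 2 3 -1 5 8 7 13 12
done. lo=4 hi=4; A=1 2 3 -1 5 8 7 13 12

(4, 4)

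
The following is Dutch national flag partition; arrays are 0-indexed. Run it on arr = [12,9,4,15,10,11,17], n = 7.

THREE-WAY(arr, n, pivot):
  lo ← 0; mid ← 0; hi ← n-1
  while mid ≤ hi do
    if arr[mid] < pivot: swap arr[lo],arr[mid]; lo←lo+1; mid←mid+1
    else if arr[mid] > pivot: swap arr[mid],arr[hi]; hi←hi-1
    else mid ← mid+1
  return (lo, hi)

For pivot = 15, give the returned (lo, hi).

(5, 5)

lo=0 mid=0 hi=6
12<15: swap(0,0), lo=1 mid=1 ⇒ [12,9,4,15,10,11,17]
9<15: swap(1,1), lo=2 mid=2 ⇒ [12,9,4,15,10,11,17]
4<15: swap(2,2), lo=3 mid=3 ⇒ [12,9,4,15,10,11,17]
15=15: mid=4
10<15: swap(3,4), lo=4 mid=5 ⇒ [12,9,4,10,15,11,17]
11<15: swap(4,5), lo=5 mid=6 ⇒ [12,9,4,10,11,15,17]
17>15: swap(6,6), hi=5 ⇒ [12,9,4,10,11,15,17]
done. lo=5 hi=5; arr=[12,9,4,10,11,15,17]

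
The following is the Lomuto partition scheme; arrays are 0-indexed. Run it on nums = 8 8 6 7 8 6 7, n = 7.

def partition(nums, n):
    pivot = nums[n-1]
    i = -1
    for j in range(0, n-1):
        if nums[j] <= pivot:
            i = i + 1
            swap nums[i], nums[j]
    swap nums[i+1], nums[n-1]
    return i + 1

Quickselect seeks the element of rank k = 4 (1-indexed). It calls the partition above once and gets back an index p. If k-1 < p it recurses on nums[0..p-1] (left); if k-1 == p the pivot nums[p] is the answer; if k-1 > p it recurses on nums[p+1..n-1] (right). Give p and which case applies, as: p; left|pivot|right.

pivot = nums[6] = 7; i = -1
j=0: nums[0]=8 > 7 → no swap
j=1: nums[1]=8 > 7 → no swap
j=2: nums[2]=6 ≤ 7 → i=0, swap nums[0],nums[2] → 6 8 8 7 8 6 7
j=3: nums[3]=7 ≤ 7 → i=1, swap nums[1],nums[3] → 6 7 8 8 8 6 7
j=4: nums[4]=8 > 7 → no swap
j=5: nums[5]=6 ≤ 7 → i=2, swap nums[2],nums[5] → 6 7 6 8 8 8 7
final swap nums[3],nums[6] → 6 7 6 7 8 8 8; return 3
p = 3; k-1 = 3 == 3 ⇒ pivot

3; pivot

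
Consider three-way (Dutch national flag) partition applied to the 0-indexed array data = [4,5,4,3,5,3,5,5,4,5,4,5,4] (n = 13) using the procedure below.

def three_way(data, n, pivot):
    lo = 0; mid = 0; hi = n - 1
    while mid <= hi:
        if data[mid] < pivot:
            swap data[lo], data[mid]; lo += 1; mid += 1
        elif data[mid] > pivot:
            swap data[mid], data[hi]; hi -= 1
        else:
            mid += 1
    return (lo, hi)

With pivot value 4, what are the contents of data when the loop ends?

[3,3,4,4,4,4,4,5,5,5,5,5,5]

pivot = 4; lo=0, mid=0, hi=12
data[mid]=4=4: mid=1
data[mid]=5>4: swap data[1],data[12]; hi=11 → [4,4,4,3,5,3,5,5,4,5,4,5,5]
data[mid]=4=4: mid=2
data[mid]=4=4: mid=3
data[mid]=3<4: swap data[0],data[3]; lo=1,mid=4 → [3,4,4,4,5,3,5,5,4,5,4,5,5]
data[mid]=5>4: swap data[4],data[11]; hi=10 → [3,4,4,4,5,3,5,5,4,5,4,5,5]
data[mid]=5>4: swap data[4],data[10]; hi=9 → [3,4,4,4,4,3,5,5,4,5,5,5,5]
data[mid]=4=4: mid=5
data[mid]=3<4: swap data[1],data[5]; lo=2,mid=6 → [3,3,4,4,4,4,5,5,4,5,5,5,5]
data[mid]=5>4: swap data[6],data[9]; hi=8 → [3,3,4,4,4,4,5,5,4,5,5,5,5]
data[mid]=5>4: swap data[6],data[8]; hi=7 → [3,3,4,4,4,4,4,5,5,5,5,5,5]
data[mid]=4=4: mid=7
data[mid]=5>4: swap data[7],data[7]; hi=6 → [3,3,4,4,4,4,4,5,5,5,5,5,5]
end: lo=2, hi=6; data = [3,3,4,4,4,4,4,5,5,5,5,5,5]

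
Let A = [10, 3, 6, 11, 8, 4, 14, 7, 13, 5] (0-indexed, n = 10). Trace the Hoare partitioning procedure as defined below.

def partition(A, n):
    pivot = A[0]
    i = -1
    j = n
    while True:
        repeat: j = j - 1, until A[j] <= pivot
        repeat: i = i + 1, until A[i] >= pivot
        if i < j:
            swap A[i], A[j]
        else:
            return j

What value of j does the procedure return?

5

pivot=10
j stops at 9 (5), i stops at 0 (10); swap ⇒ [5, 3, 6, 11, 8, 4, 14, 7, 13, 10]
j stops at 7 (7), i stops at 3 (11); swap ⇒ [5, 3, 6, 7, 8, 4, 14, 11, 13, 10]
j stops at 5, i stops at 6; i≥j ⇒ return 5. A=[5, 3, 6, 7, 8, 4, 14, 11, 13, 10]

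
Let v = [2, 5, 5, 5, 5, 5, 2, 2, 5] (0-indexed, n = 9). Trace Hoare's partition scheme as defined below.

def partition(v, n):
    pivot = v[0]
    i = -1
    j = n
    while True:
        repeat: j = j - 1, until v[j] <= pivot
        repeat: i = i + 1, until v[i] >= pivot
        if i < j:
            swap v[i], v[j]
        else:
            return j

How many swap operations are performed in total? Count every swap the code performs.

pivot = v[0] = 2; i = -1, j = 9
j→7 (v[7]=2≤2), i→0 (v[0]=2≥2); i<j, swap → [2, 5, 5, 5, 5, 5, 2, 2, 5]
j→6 (v[6]=2≤2), i→1 (v[1]=5≥2); i<j, swap → [2, 2, 5, 5, 5, 5, 5, 2, 5]
j→1, i→2; i≥j, return j=1. v = [2, 2, 5, 5, 5, 5, 5, 2, 5]

2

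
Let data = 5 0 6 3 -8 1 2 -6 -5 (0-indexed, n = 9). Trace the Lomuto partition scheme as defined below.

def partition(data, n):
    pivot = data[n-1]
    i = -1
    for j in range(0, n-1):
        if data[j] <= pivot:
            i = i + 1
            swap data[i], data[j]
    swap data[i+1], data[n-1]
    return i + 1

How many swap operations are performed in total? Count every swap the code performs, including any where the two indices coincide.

pivot = data[8] = -5; i = -1
j=0: data[0]=5 > -5 → no swap
j=1: data[1]=0 > -5 → no swap
j=2: data[2]=6 > -5 → no swap
j=3: data[3]=3 > -5 → no swap
j=4: data[4]=-8 ≤ -5 → i=0, swap data[0],data[4] → -8 0 6 3 5 1 2 -6 -5
j=5: data[5]=1 > -5 → no swap
j=6: data[6]=2 > -5 → no swap
j=7: data[7]=-6 ≤ -5 → i=1, swap data[1],data[7] → -8 -6 6 3 5 1 2 0 -5
final swap data[2],data[8] → -8 -6 -5 3 5 1 2 0 6; return 2

3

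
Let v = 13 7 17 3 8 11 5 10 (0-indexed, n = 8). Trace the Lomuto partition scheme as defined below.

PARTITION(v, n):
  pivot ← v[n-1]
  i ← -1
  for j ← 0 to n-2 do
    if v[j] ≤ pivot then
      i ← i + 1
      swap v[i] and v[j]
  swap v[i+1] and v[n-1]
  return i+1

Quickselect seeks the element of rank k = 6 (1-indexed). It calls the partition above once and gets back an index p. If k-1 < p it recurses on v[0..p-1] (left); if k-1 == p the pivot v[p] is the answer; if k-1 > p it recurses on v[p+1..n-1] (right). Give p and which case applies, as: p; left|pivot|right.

pivot = v[7] = 10; i = -1
j=0: v[0]=13 > 10 → no swap
j=1: v[1]=7 ≤ 10 → i=0, swap v[0],v[1] → 7 13 17 3 8 11 5 10
j=2: v[2]=17 > 10 → no swap
j=3: v[3]=3 ≤ 10 → i=1, swap v[1],v[3] → 7 3 17 13 8 11 5 10
j=4: v[4]=8 ≤ 10 → i=2, swap v[2],v[4] → 7 3 8 13 17 11 5 10
j=5: v[5]=11 > 10 → no swap
j=6: v[6]=5 ≤ 10 → i=3, swap v[3],v[6] → 7 3 8 5 17 11 13 10
final swap v[4],v[7] → 7 3 8 5 10 11 13 17; return 4
p = 4; k-1 = 5 > 4 ⇒ right

4; right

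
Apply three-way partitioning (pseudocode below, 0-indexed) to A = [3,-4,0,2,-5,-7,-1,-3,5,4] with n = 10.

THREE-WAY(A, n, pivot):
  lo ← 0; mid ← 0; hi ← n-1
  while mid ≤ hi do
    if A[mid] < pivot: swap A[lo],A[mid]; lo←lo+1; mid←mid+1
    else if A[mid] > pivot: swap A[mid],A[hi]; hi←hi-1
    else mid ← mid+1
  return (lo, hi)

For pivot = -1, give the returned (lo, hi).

pivot = -1; lo=0, mid=0, hi=9
A[mid]=3>-1: swap A[0],A[9]; hi=8 → [4,-4,0,2,-5,-7,-1,-3,5,3]
A[mid]=4>-1: swap A[0],A[8]; hi=7 → [5,-4,0,2,-5,-7,-1,-3,4,3]
A[mid]=5>-1: swap A[0],A[7]; hi=6 → [-3,-4,0,2,-5,-7,-1,5,4,3]
A[mid]=-3<-1: swap A[0],A[0]; lo=1,mid=1 → [-3,-4,0,2,-5,-7,-1,5,4,3]
A[mid]=-4<-1: swap A[1],A[1]; lo=2,mid=2 → [-3,-4,0,2,-5,-7,-1,5,4,3]
A[mid]=0>-1: swap A[2],A[6]; hi=5 → [-3,-4,-1,2,-5,-7,0,5,4,3]
A[mid]=-1=-1: mid=3
A[mid]=2>-1: swap A[3],A[5]; hi=4 → [-3,-4,-1,-7,-5,2,0,5,4,3]
A[mid]=-7<-1: swap A[2],A[3]; lo=3,mid=4 → [-3,-4,-7,-1,-5,2,0,5,4,3]
A[mid]=-5<-1: swap A[3],A[4]; lo=4,mid=5 → [-3,-4,-7,-5,-1,2,0,5,4,3]
end: lo=4, hi=4; A = [-3,-4,-7,-5,-1,2,0,5,4,3]

(4, 4)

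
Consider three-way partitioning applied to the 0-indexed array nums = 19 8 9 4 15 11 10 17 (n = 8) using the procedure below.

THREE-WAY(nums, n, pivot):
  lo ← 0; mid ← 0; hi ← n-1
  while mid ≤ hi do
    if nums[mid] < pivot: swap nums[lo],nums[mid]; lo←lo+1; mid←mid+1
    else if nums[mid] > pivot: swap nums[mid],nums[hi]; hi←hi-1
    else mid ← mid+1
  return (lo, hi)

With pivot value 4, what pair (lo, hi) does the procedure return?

pivot = 4; lo=0, mid=0, hi=7
nums[mid]=19>4: swap nums[0],nums[7]; hi=6 → 17 8 9 4 15 11 10 19
nums[mid]=17>4: swap nums[0],nums[6]; hi=5 → 10 8 9 4 15 11 17 19
nums[mid]=10>4: swap nums[0],nums[5]; hi=4 → 11 8 9 4 15 10 17 19
nums[mid]=11>4: swap nums[0],nums[4]; hi=3 → 15 8 9 4 11 10 17 19
nums[mid]=15>4: swap nums[0],nums[3]; hi=2 → 4 8 9 15 11 10 17 19
nums[mid]=4=4: mid=1
nums[mid]=8>4: swap nums[1],nums[2]; hi=1 → 4 9 8 15 11 10 17 19
nums[mid]=9>4: swap nums[1],nums[1]; hi=0 → 4 9 8 15 11 10 17 19
end: lo=0, hi=0; nums = 4 9 8 15 11 10 17 19

(0, 0)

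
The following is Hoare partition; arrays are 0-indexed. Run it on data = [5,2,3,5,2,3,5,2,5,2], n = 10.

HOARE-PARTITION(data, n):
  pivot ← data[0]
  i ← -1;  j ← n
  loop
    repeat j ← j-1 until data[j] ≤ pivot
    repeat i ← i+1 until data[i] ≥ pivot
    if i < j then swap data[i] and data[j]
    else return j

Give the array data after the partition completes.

pivot=5
j stops at 9 (2), i stops at 0 (5); swap ⇒ [2,2,3,5,2,3,5,2,5,5]
j stops at 8 (5), i stops at 3 (5); swap ⇒ [2,2,3,5,2,3,5,2,5,5]
j stops at 7 (2), i stops at 6 (5); swap ⇒ [2,2,3,5,2,3,2,5,5,5]
j stops at 6, i stops at 7; i≥j ⇒ return 6. data=[2,2,3,5,2,3,2,5,5,5]

[2,2,3,5,2,3,2,5,5,5]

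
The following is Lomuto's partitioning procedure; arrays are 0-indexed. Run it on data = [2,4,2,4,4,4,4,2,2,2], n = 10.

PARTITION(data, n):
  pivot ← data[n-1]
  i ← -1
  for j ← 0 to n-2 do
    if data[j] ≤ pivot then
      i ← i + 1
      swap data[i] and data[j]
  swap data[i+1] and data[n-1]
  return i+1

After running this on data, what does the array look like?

[2,2,2,2,2,4,4,4,4,4]

pivot = data[9] = 2; i = -1
j=0: data[0]=2 ≤ 2 → i=0, swap data[0],data[0] (no change) → [2,4,2,4,4,4,4,2,2,2]
j=1: data[1]=4 > 2 → no swap
j=2: data[2]=2 ≤ 2 → i=1, swap data[1],data[2] → [2,2,4,4,4,4,4,2,2,2]
j=3: data[3]=4 > 2 → no swap
j=4: data[4]=4 > 2 → no swap
j=5: data[5]=4 > 2 → no swap
j=6: data[6]=4 > 2 → no swap
j=7: data[7]=2 ≤ 2 → i=2, swap data[2],data[7] → [2,2,2,4,4,4,4,4,2,2]
j=8: data[8]=2 ≤ 2 → i=3, swap data[3],data[8] → [2,2,2,2,4,4,4,4,4,2]
final swap data[4],data[9] → [2,2,2,2,2,4,4,4,4,4]; return 4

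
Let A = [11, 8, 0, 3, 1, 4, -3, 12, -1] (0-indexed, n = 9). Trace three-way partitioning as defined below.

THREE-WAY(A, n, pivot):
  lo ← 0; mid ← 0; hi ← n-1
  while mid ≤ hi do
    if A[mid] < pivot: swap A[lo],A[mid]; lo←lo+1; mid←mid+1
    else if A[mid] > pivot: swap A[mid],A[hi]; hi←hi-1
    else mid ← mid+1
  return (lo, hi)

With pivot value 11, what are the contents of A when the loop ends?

lo=0 mid=0 hi=8
11=11: mid=1
8<11: swap(0,1), lo=1 mid=2 ⇒ [8, 11, 0, 3, 1, 4, -3, 12, -1]
0<11: swap(1,2), lo=2 mid=3 ⇒ [8, 0, 11, 3, 1, 4, -3, 12, -1]
3<11: swap(2,3), lo=3 mid=4 ⇒ [8, 0, 3, 11, 1, 4, -3, 12, -1]
1<11: swap(3,4), lo=4 mid=5 ⇒ [8, 0, 3, 1, 11, 4, -3, 12, -1]
4<11: swap(4,5), lo=5 mid=6 ⇒ [8, 0, 3, 1, 4, 11, -3, 12, -1]
-3<11: swap(5,6), lo=6 mid=7 ⇒ [8, 0, 3, 1, 4, -3, 11, 12, -1]
12>11: swap(7,8), hi=7 ⇒ [8, 0, 3, 1, 4, -3, 11, -1, 12]
-1<11: swap(6,7), lo=7 mid=8 ⇒ [8, 0, 3, 1, 4, -3, -1, 11, 12]
done. lo=7 hi=7; A=[8, 0, 3, 1, 4, -3, -1, 11, 12]

[8, 0, 3, 1, 4, -3, -1, 11, 12]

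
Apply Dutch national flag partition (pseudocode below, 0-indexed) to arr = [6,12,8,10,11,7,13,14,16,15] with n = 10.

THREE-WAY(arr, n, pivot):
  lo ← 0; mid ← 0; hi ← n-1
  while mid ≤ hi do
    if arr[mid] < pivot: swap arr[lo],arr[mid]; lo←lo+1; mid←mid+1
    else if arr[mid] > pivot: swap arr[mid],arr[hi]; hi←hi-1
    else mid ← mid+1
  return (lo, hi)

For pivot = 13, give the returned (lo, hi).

pivot = 13; lo=0, mid=0, hi=9
arr[mid]=6<13: swap arr[0],arr[0]; lo=1,mid=1 → [6,12,8,10,11,7,13,14,16,15]
arr[mid]=12<13: swap arr[1],arr[1]; lo=2,mid=2 → [6,12,8,10,11,7,13,14,16,15]
arr[mid]=8<13: swap arr[2],arr[2]; lo=3,mid=3 → [6,12,8,10,11,7,13,14,16,15]
arr[mid]=10<13: swap arr[3],arr[3]; lo=4,mid=4 → [6,12,8,10,11,7,13,14,16,15]
arr[mid]=11<13: swap arr[4],arr[4]; lo=5,mid=5 → [6,12,8,10,11,7,13,14,16,15]
arr[mid]=7<13: swap arr[5],arr[5]; lo=6,mid=6 → [6,12,8,10,11,7,13,14,16,15]
arr[mid]=13=13: mid=7
arr[mid]=14>13: swap arr[7],arr[9]; hi=8 → [6,12,8,10,11,7,13,15,16,14]
arr[mid]=15>13: swap arr[7],arr[8]; hi=7 → [6,12,8,10,11,7,13,16,15,14]
arr[mid]=16>13: swap arr[7],arr[7]; hi=6 → [6,12,8,10,11,7,13,16,15,14]
end: lo=6, hi=6; arr = [6,12,8,10,11,7,13,16,15,14]

(6, 6)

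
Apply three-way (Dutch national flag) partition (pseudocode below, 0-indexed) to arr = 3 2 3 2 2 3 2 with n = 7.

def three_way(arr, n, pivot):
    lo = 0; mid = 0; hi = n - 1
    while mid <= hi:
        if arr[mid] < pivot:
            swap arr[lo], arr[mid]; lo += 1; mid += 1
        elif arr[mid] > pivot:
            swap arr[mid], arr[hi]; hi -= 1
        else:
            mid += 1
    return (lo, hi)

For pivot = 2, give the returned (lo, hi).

lo=0 mid=0 hi=6
3>2: swap(0,6), hi=5 ⇒ 2 2 3 2 2 3 3
2=2: mid=1
2=2: mid=2
3>2: swap(2,5), hi=4 ⇒ 2 2 3 2 2 3 3
3>2: swap(2,4), hi=3 ⇒ 2 2 2 2 3 3 3
2=2: mid=3
2=2: mid=4
done. lo=0 hi=3; arr=2 2 2 2 3 3 3

(0, 3)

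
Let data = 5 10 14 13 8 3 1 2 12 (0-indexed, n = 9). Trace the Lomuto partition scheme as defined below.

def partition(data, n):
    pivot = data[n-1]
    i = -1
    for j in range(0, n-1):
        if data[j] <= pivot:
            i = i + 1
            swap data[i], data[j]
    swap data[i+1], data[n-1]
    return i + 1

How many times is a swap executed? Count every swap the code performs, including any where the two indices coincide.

7

pivot = data[8] = 12; i = -1
j=0: data[0]=5 ≤ 12 → i=0, swap data[0],data[0] (no change) → 5 10 14 13 8 3 1 2 12
j=1: data[1]=10 ≤ 12 → i=1, swap data[1],data[1] (no change) → 5 10 14 13 8 3 1 2 12
j=2: data[2]=14 > 12 → no swap
j=3: data[3]=13 > 12 → no swap
j=4: data[4]=8 ≤ 12 → i=2, swap data[2],data[4] → 5 10 8 13 14 3 1 2 12
j=5: data[5]=3 ≤ 12 → i=3, swap data[3],data[5] → 5 10 8 3 14 13 1 2 12
j=6: data[6]=1 ≤ 12 → i=4, swap data[4],data[6] → 5 10 8 3 1 13 14 2 12
j=7: data[7]=2 ≤ 12 → i=5, swap data[5],data[7] → 5 10 8 3 1 2 14 13 12
final swap data[6],data[8] → 5 10 8 3 1 2 12 13 14; return 6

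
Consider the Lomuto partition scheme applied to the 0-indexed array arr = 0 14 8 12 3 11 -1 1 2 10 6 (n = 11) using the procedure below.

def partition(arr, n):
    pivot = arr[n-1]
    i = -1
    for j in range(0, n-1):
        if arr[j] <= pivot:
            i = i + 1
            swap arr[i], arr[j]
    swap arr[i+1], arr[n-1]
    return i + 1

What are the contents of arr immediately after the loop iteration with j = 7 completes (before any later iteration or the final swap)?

0 3 -1 1 14 11 8 12 2 10 6

pivot = arr[10] = 6; i = -1
j=0: arr[0]=0 ≤ 6 → i=0, swap arr[0],arr[0] (no change) → 0 14 8 12 3 11 -1 1 2 10 6
j=1: arr[1]=14 > 6 → no swap
j=2: arr[2]=8 > 6 → no swap
j=3: arr[3]=12 > 6 → no swap
j=4: arr[4]=3 ≤ 6 → i=1, swap arr[1],arr[4] → 0 3 8 12 14 11 -1 1 2 10 6
j=5: arr[5]=11 > 6 → no swap
j=6: arr[6]=-1 ≤ 6 → i=2, swap arr[2],arr[6] → 0 3 -1 12 14 11 8 1 2 10 6
j=7: arr[7]=1 ≤ 6 → i=3, swap arr[3],arr[7] → 0 3 -1 1 14 11 8 12 2 10 6
(after j=7) arr = 0 3 -1 1 14 11 8 12 2 10 6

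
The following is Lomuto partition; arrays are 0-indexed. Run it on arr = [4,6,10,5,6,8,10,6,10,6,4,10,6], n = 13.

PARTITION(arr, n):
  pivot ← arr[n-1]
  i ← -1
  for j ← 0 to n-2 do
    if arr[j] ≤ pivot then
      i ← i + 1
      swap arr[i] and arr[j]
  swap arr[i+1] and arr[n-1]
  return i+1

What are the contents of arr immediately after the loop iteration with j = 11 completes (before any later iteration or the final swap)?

[4,6,5,6,6,6,4,10,10,8,10,10,6]

pivot = arr[12] = 6; i = -1
j=0: arr[0]=4 ≤ 6 → i=0, swap arr[0],arr[0] (no change) → [4,6,10,5,6,8,10,6,10,6,4,10,6]
j=1: arr[1]=6 ≤ 6 → i=1, swap arr[1],arr[1] (no change) → [4,6,10,5,6,8,10,6,10,6,4,10,6]
j=2: arr[2]=10 > 6 → no swap
j=3: arr[3]=5 ≤ 6 → i=2, swap arr[2],arr[3] → [4,6,5,10,6,8,10,6,10,6,4,10,6]
j=4: arr[4]=6 ≤ 6 → i=3, swap arr[3],arr[4] → [4,6,5,6,10,8,10,6,10,6,4,10,6]
j=5: arr[5]=8 > 6 → no swap
j=6: arr[6]=10 > 6 → no swap
j=7: arr[7]=6 ≤ 6 → i=4, swap arr[4],arr[7] → [4,6,5,6,6,8,10,10,10,6,4,10,6]
j=8: arr[8]=10 > 6 → no swap
j=9: arr[9]=6 ≤ 6 → i=5, swap arr[5],arr[9] → [4,6,5,6,6,6,10,10,10,8,4,10,6]
j=10: arr[10]=4 ≤ 6 → i=6, swap arr[6],arr[10] → [4,6,5,6,6,6,4,10,10,8,10,10,6]
j=11: arr[11]=10 > 6 → no swap
(after j=11) arr = [4,6,5,6,6,6,4,10,10,8,10,10,6]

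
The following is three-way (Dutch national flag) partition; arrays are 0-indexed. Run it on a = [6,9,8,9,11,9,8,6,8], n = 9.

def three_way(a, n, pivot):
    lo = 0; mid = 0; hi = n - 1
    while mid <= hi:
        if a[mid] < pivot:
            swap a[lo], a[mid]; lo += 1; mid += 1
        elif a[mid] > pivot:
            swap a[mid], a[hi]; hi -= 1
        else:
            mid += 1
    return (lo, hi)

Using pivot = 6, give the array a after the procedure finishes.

[6,6,9,11,9,8,8,8,9]

pivot = 6; lo=0, mid=0, hi=8
a[mid]=6=6: mid=1
a[mid]=9>6: swap a[1],a[8]; hi=7 → [6,8,8,9,11,9,8,6,9]
a[mid]=8>6: swap a[1],a[7]; hi=6 → [6,6,8,9,11,9,8,8,9]
a[mid]=6=6: mid=2
a[mid]=8>6: swap a[2],a[6]; hi=5 → [6,6,8,9,11,9,8,8,9]
a[mid]=8>6: swap a[2],a[5]; hi=4 → [6,6,9,9,11,8,8,8,9]
a[mid]=9>6: swap a[2],a[4]; hi=3 → [6,6,11,9,9,8,8,8,9]
a[mid]=11>6: swap a[2],a[3]; hi=2 → [6,6,9,11,9,8,8,8,9]
a[mid]=9>6: swap a[2],a[2]; hi=1 → [6,6,9,11,9,8,8,8,9]
end: lo=0, hi=1; a = [6,6,9,11,9,8,8,8,9]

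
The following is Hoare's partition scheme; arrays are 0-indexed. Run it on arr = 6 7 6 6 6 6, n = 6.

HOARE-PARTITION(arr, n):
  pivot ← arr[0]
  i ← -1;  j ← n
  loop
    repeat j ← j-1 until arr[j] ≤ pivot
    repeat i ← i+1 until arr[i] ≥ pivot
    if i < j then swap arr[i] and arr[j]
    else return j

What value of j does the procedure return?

pivot=6
j stops at 5 (6), i stops at 0 (6); swap ⇒ 6 7 6 6 6 6
j stops at 4 (6), i stops at 1 (7); swap ⇒ 6 6 6 6 7 6
j stops at 3 (6), i stops at 2 (6); swap ⇒ 6 6 6 6 7 6
j stops at 2, i stops at 3; i≥j ⇒ return 2. arr=6 6 6 6 7 6

2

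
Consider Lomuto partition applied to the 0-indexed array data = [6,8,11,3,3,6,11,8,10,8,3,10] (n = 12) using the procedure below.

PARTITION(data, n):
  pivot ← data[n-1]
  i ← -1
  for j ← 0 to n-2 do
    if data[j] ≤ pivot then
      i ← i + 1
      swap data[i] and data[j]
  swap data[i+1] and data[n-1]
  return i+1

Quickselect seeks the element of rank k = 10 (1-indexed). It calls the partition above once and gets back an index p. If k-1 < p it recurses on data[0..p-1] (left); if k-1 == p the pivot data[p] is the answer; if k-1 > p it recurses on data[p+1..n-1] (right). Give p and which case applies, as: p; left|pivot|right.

9; pivot

pivot = data[11] = 10; i = -1
j=0: data[0]=6 ≤ 10 → i=0, swap data[0],data[0] (no change) → [6,8,11,3,3,6,11,8,10,8,3,10]
j=1: data[1]=8 ≤ 10 → i=1, swap data[1],data[1] (no change) → [6,8,11,3,3,6,11,8,10,8,3,10]
j=2: data[2]=11 > 10 → no swap
j=3: data[3]=3 ≤ 10 → i=2, swap data[2],data[3] → [6,8,3,11,3,6,11,8,10,8,3,10]
j=4: data[4]=3 ≤ 10 → i=3, swap data[3],data[4] → [6,8,3,3,11,6,11,8,10,8,3,10]
j=5: data[5]=6 ≤ 10 → i=4, swap data[4],data[5] → [6,8,3,3,6,11,11,8,10,8,3,10]
j=6: data[6]=11 > 10 → no swap
j=7: data[7]=8 ≤ 10 → i=5, swap data[5],data[7] → [6,8,3,3,6,8,11,11,10,8,3,10]
j=8: data[8]=10 ≤ 10 → i=6, swap data[6],data[8] → [6,8,3,3,6,8,10,11,11,8,3,10]
j=9: data[9]=8 ≤ 10 → i=7, swap data[7],data[9] → [6,8,3,3,6,8,10,8,11,11,3,10]
j=10: data[10]=3 ≤ 10 → i=8, swap data[8],data[10] → [6,8,3,3,6,8,10,8,3,11,11,10]
final swap data[9],data[11] → [6,8,3,3,6,8,10,8,3,10,11,11]; return 9
p = 9; k-1 = 9 == 9 ⇒ pivot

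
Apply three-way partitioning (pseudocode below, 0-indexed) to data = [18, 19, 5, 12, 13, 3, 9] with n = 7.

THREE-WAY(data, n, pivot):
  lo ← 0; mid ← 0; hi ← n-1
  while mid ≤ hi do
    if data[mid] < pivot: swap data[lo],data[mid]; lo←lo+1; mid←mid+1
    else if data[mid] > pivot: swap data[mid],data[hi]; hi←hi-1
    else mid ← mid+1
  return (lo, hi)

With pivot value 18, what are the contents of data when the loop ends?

[9, 5, 12, 13, 3, 18, 19]

pivot = 18; lo=0, mid=0, hi=6
data[mid]=18=18: mid=1
data[mid]=19>18: swap data[1],data[6]; hi=5 → [18, 9, 5, 12, 13, 3, 19]
data[mid]=9<18: swap data[0],data[1]; lo=1,mid=2 → [9, 18, 5, 12, 13, 3, 19]
data[mid]=5<18: swap data[1],data[2]; lo=2,mid=3 → [9, 5, 18, 12, 13, 3, 19]
data[mid]=12<18: swap data[2],data[3]; lo=3,mid=4 → [9, 5, 12, 18, 13, 3, 19]
data[mid]=13<18: swap data[3],data[4]; lo=4,mid=5 → [9, 5, 12, 13, 18, 3, 19]
data[mid]=3<18: swap data[4],data[5]; lo=5,mid=6 → [9, 5, 12, 13, 3, 18, 19]
end: lo=5, hi=5; data = [9, 5, 12, 13, 3, 18, 19]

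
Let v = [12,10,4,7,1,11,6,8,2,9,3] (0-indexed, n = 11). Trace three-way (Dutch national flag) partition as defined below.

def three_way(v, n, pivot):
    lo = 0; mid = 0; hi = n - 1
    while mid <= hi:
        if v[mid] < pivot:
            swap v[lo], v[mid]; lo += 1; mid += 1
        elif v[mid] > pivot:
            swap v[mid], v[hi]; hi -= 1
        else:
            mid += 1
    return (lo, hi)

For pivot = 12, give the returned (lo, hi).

(10, 10)

lo=0 mid=0 hi=10
12=12: mid=1
10<12: swap(0,1), lo=1 mid=2 ⇒ [10,12,4,7,1,11,6,8,2,9,3]
4<12: swap(1,2), lo=2 mid=3 ⇒ [10,4,12,7,1,11,6,8,2,9,3]
7<12: swap(2,3), lo=3 mid=4 ⇒ [10,4,7,12,1,11,6,8,2,9,3]
1<12: swap(3,4), lo=4 mid=5 ⇒ [10,4,7,1,12,11,6,8,2,9,3]
11<12: swap(4,5), lo=5 mid=6 ⇒ [10,4,7,1,11,12,6,8,2,9,3]
6<12: swap(5,6), lo=6 mid=7 ⇒ [10,4,7,1,11,6,12,8,2,9,3]
8<12: swap(6,7), lo=7 mid=8 ⇒ [10,4,7,1,11,6,8,12,2,9,3]
2<12: swap(7,8), lo=8 mid=9 ⇒ [10,4,7,1,11,6,8,2,12,9,3]
9<12: swap(8,9), lo=9 mid=10 ⇒ [10,4,7,1,11,6,8,2,9,12,3]
3<12: swap(9,10), lo=10 mid=11 ⇒ [10,4,7,1,11,6,8,2,9,3,12]
done. lo=10 hi=10; v=[10,4,7,1,11,6,8,2,9,3,12]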